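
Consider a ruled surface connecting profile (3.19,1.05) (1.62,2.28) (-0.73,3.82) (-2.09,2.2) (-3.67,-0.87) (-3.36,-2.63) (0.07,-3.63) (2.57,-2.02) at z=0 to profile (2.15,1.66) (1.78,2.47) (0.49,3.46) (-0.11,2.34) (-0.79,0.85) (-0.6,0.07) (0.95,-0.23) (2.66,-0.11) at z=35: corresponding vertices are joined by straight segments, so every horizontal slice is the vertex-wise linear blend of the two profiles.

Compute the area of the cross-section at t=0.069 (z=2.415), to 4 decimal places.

Area at t=0.069: 31.2745

Cross-section at t=0.069: each vertex is (1-t)·p0[i] + t·p1[i].
  v1: (1-0.069)·(3.19,1.05) + 0.069·(2.15,1.66) = (3.1182,1.0921)
  v2: (1-0.069)·(1.62,2.28) + 0.069·(1.78,2.47) = (1.6310,2.2931)
  v3: (1-0.069)·(-0.73,3.82) + 0.069·(0.49,3.46) = (-0.6458,3.7952)
  v4: (1-0.069)·(-2.09,2.2) + 0.069·(-0.11,2.34) = (-1.9534,2.2097)
  v5: (1-0.069)·(-3.67,-0.87) + 0.069·(-0.79,0.85) = (-3.4713,-0.7513)
  v6: (1-0.069)·(-3.36,-2.63) + 0.069·(-0.6,0.07) = (-3.1696,-2.4437)
  v7: (1-0.069)·(0.07,-3.63) + 0.069·(0.95,-0.23) = (0.1307,-3.3954)
  v8: (1-0.069)·(2.57,-2.02) + 0.069·(2.66,-0.11) = (2.5762,-1.8882)
Shoelace sum Σ(x_i·y_{i+1} − x_{i+1}·y_i):
  i=1: 3.1182·2.2931 − 1.6310·1.0921 = +5.3692 (running +5.3692)
  i=2: 1.6310·3.7952 − -0.6458·2.2931 = +7.6710 (running +13.0402)
  i=3: -0.6458·2.2097 − -1.9534·3.7952 = +5.9863 (running +19.0266)
  i=4: -1.9534·-0.7513 − -3.4713·2.2097 = +9.1380 (running +28.1645)
  i=5: -3.4713·-2.4437 − -3.1696·-0.7513 = +6.1014 (running +34.2659)
  i=6: -3.1696·-3.3954 − 0.1307·-2.4437 = +11.0814 (running +45.3473)
  i=7: 0.1307·-1.8882 − 2.5762·-3.3954 = +8.5004 (running +53.8477)
  i=8: 2.5762·1.0921 − 3.1182·-1.8882 = +8.7013 (running +62.5491)
Area = |Σ|/2 = |62.5491|/2 = 31.2745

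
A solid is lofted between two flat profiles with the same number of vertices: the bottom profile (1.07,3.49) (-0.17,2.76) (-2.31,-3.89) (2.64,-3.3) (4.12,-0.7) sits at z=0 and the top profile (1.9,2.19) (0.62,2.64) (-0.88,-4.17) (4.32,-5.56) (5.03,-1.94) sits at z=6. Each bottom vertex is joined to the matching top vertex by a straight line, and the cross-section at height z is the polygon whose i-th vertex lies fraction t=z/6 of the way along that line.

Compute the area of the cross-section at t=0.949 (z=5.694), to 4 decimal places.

Area at t=0.949: 30.2118

Cross-section at t=0.949: each vertex is (1-t)·p0[i] + t·p1[i].
  v1: (1-0.949)·(1.07,3.49) + 0.949·(1.9,2.19) = (1.8577,2.2563)
  v2: (1-0.949)·(-0.17,2.76) + 0.949·(0.62,2.64) = (0.5797,2.6461)
  v3: (1-0.949)·(-2.31,-3.89) + 0.949·(-0.88,-4.17) = (-0.9529,-4.1557)
  v4: (1-0.949)·(2.64,-3.3) + 0.949·(4.32,-5.56) = (4.2343,-5.4447)
  v5: (1-0.949)·(4.12,-0.7) + 0.949·(5.03,-1.94) = (4.9836,-1.8768)
Shoelace sum Σ(x_i·y_{i+1} − x_{i+1}·y_i):
  i=1: 1.8577·2.6461 − 0.5797·2.2563 = +3.6076 (running +3.6076)
  i=2: 0.5797·-4.1557 − -0.9529·2.6461 = +0.1125 (running +3.7201)
  i=3: -0.9529·-5.4447 − 4.2343·-4.1557 = +22.7851 (running +26.5052)
  i=4: 4.2343·-1.8768 − 4.9836·-5.4447 = +19.1875 (running +45.6927)
  i=5: 4.9836·2.2563 − 1.8577·-1.8768 = +14.7309 (running +60.4236)
Area = |Σ|/2 = |60.4236|/2 = 30.2118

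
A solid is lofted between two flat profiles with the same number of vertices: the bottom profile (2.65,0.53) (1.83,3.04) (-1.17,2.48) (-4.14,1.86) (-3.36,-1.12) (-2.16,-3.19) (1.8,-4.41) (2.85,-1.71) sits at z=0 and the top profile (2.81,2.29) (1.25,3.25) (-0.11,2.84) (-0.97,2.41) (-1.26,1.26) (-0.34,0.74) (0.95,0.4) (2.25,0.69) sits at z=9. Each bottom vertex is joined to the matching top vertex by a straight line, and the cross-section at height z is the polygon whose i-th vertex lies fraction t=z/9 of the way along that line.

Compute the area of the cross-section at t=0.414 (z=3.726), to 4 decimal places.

Area at t=0.414: 22.1452

Cross-section at t=0.414: each vertex is (1-t)·p0[i] + t·p1[i].
  v1: (1-0.414)·(2.65,0.53) + 0.414·(2.81,2.29) = (2.7162,1.2586)
  v2: (1-0.414)·(1.83,3.04) + 0.414·(1.25,3.25) = (1.5899,3.1269)
  v3: (1-0.414)·(-1.17,2.48) + 0.414·(-0.11,2.84) = (-0.7312,2.6290)
  v4: (1-0.414)·(-4.14,1.86) + 0.414·(-0.97,2.41) = (-2.8276,2.0877)
  v5: (1-0.414)·(-3.36,-1.12) + 0.414·(-1.26,1.26) = (-2.4906,-0.1347)
  v6: (1-0.414)·(-2.16,-3.19) + 0.414·(-0.34,0.74) = (-1.4065,-1.5630)
  v7: (1-0.414)·(1.8,-4.41) + 0.414·(0.95,0.4) = (1.4481,-2.4187)
  v8: (1-0.414)·(2.85,-1.71) + 0.414·(2.25,0.69) = (2.6016,-0.7164)
Shoelace sum Σ(x_i·y_{i+1} − x_{i+1}·y_i):
  i=1: 2.7162·3.1269 − 1.5899·1.2586 = +6.4924 (running +6.4924)
  i=2: 1.5899·2.6290 − -0.7312·3.1269 = +6.4662 (running +12.9586)
  i=3: -0.7312·2.0877 − -2.8276·2.6290 = +5.9075 (running +18.8661)
  i=4: -2.8276·-0.1347 − -2.4906·2.0877 = +5.5804 (running +24.4465)
  i=5: -2.4906·-1.5630 − -1.4065·-0.1347 = +3.7033 (running +28.1498)
  i=6: -1.4065·-2.4187 − 1.4481·-1.5630 = +5.6652 (running +33.8151)
  i=7: 1.4481·-0.7164 − 2.6016·-2.4187 = +5.2550 (running +39.0701)
  i=8: 2.6016·1.2586 − 2.7162·-0.7164 = +5.2204 (running +44.2904)
Area = |Σ|/2 = |44.2904|/2 = 22.1452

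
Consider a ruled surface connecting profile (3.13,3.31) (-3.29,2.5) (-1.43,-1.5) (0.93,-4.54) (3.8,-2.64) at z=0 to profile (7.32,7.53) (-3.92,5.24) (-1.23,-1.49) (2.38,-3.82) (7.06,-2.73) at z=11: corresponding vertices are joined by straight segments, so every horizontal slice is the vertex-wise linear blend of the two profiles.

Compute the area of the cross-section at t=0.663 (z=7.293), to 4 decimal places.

Cross-section at t=0.663: each vertex is (1-t)·p0[i] + t·p1[i].
  v1: (1-0.663)·(3.13,3.31) + 0.663·(7.32,7.53) = (5.9080,6.1079)
  v2: (1-0.663)·(-3.29,2.5) + 0.663·(-3.92,5.24) = (-3.7077,4.3166)
  v3: (1-0.663)·(-1.43,-1.5) + 0.663·(-1.23,-1.49) = (-1.2974,-1.4934)
  v4: (1-0.663)·(0.93,-4.54) + 0.663·(2.38,-3.82) = (1.8914,-4.0626)
  v5: (1-0.663)·(3.8,-2.64) + 0.663·(7.06,-2.73) = (5.9614,-2.6997)
Shoelace sum Σ(x_i·y_{i+1} − x_{i+1}·y_i):
  i=1: 5.9080·4.3166 − -3.7077·6.1079 = +48.1485 (running +48.1485)
  i=2: -3.7077·-1.4934 − -1.2974·4.3166 = +11.1373 (running +59.2858)
  i=3: -1.2974·-4.0626 − 1.8914·-1.4934 = +8.0954 (running +67.3812)
  i=4: 1.8914·-2.6997 − 5.9614·-4.0626 = +19.1129 (running +86.4941)
  i=5: 5.9614·6.1079 − 5.9080·-2.6997 = +52.3608 (running +138.8550)
Area = |Σ|/2 = |138.8550|/2 = 69.4275

Area at t=0.663: 69.4275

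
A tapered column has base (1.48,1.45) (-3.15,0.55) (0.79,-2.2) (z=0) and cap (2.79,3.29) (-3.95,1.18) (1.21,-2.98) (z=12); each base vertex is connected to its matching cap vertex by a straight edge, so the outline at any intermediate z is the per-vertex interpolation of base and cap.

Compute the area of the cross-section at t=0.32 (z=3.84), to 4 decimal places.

Area at t=0.32: 11.2785

Cross-section at t=0.32: each vertex is (1-t)·p0[i] + t·p1[i].
  v1: (1-0.32)·(1.48,1.45) + 0.32·(2.79,3.29) = (1.8992,2.0388)
  v2: (1-0.32)·(-3.15,0.55) + 0.32·(-3.95,1.18) = (-3.4060,0.7516)
  v3: (1-0.32)·(0.79,-2.2) + 0.32·(1.21,-2.98) = (0.9244,-2.4496)
Shoelace sum Σ(x_i·y_{i+1} − x_{i+1}·y_i):
  i=1: 1.8992·0.7516 − -3.4060·2.0388 = +8.3716 (running +8.3716)
  i=2: -3.4060·-2.4496 − 0.9244·0.7516 = +7.6486 (running +16.0202)
  i=3: 0.9244·2.0388 − 1.8992·-2.4496 = +6.5369 (running +22.5571)
Area = |Σ|/2 = |22.5571|/2 = 11.2785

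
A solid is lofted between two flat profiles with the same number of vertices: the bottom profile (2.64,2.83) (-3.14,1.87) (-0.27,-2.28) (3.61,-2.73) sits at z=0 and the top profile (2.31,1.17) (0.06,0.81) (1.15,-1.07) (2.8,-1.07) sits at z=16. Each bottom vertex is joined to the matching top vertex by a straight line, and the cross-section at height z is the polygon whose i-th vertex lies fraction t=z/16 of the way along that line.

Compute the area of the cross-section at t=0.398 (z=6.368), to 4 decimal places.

Area at t=0.398: 14.1178

Cross-section at t=0.398: each vertex is (1-t)·p0[i] + t·p1[i].
  v1: (1-0.398)·(2.64,2.83) + 0.398·(2.31,1.17) = (2.5087,2.1693)
  v2: (1-0.398)·(-3.14,1.87) + 0.398·(0.06,0.81) = (-1.8664,1.4481)
  v3: (1-0.398)·(-0.27,-2.28) + 0.398·(1.15,-1.07) = (0.2952,-1.7984)
  v4: (1-0.398)·(3.61,-2.73) + 0.398·(2.8,-1.07) = (3.2876,-2.0693)
Shoelace sum Σ(x_i·y_{i+1} − x_{i+1}·y_i):
  i=1: 2.5087·1.4481 − -1.8664·2.1693 = +7.6817 (running +7.6817)
  i=2: -1.8664·-1.7984 − 0.2952·1.4481 = +2.9291 (running +10.6108)
  i=3: 0.2952·-2.0693 − 3.2876·-1.7984 = +5.3017 (running +15.9125)
  i=4: 3.2876·2.1693 − 2.5087·-2.0693 = +12.3231 (running +28.2357)
Area = |Σ|/2 = |28.2357|/2 = 14.1178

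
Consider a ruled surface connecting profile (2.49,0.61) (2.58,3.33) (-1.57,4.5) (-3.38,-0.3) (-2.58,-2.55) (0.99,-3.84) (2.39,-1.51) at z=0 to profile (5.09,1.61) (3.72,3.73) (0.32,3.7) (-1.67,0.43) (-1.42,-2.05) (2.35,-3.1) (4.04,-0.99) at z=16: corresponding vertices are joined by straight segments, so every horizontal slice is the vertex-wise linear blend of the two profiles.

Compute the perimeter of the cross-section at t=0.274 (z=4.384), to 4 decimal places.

Perimeter at t=0.274: 22.5844

Cross-section at t=0.274: each vertex is (1-t)·p0[i] + t·p1[i].
  v1: (1-0.274)·(2.49,0.61) + 0.274·(5.09,1.61) = (3.2024,0.8840)
  v2: (1-0.274)·(2.58,3.33) + 0.274·(3.72,3.73) = (2.8924,3.4396)
  v3: (1-0.274)·(-1.57,4.5) + 0.274·(0.32,3.7) = (-1.0521,4.2808)
  v4: (1-0.274)·(-3.38,-0.3) + 0.274·(-1.67,0.43) = (-2.9115,-0.1000)
  v5: (1-0.274)·(-2.58,-2.55) + 0.274·(-1.42,-2.05) = (-2.2622,-2.4130)
  v6: (1-0.274)·(0.99,-3.84) + 0.274·(2.35,-3.1) = (1.3626,-3.6372)
  v7: (1-0.274)·(2.39,-1.51) + 0.274·(4.04,-0.99) = (2.8421,-1.3675)
Perimeter = Σ |v_{i+1} − v_i|:
  edge 1→2: √(-0.3100² + 2.5556²) = 2.5743 (running 2.5743)
  edge 2→3: √(-3.9445² + 0.8412²) = 4.0332 (running 6.6075)
  edge 3→4: √(-1.8593² + -4.3808²) = 4.7590 (running 11.3666)
  edge 4→5: √(0.6493² + -2.3130²) = 2.4024 (running 13.7690)
  edge 5→6: √(3.6248² + -1.2242²) = 3.8260 (running 17.5949)
  edge 6→7: √(1.4795² + 2.2697²) = 2.7093 (running 20.3043)
  edge 7→1: √(0.3603² + 2.2515²) = 2.2802 (running 22.5844)
Perimeter = 22.5844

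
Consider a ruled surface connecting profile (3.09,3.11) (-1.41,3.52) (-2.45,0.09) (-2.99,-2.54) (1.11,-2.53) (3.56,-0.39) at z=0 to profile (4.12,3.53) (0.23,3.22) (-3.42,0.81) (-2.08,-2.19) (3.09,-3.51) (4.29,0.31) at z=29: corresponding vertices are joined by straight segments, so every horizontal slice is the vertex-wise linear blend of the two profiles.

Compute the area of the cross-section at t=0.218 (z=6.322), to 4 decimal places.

Area at t=0.218: 32.4950

Cross-section at t=0.218: each vertex is (1-t)·p0[i] + t·p1[i].
  v1: (1-0.218)·(3.09,3.11) + 0.218·(4.12,3.53) = (3.3145,3.2016)
  v2: (1-0.218)·(-1.41,3.52) + 0.218·(0.23,3.22) = (-1.0525,3.4546)
  v3: (1-0.218)·(-2.45,0.09) + 0.218·(-3.42,0.81) = (-2.6615,0.2470)
  v4: (1-0.218)·(-2.99,-2.54) + 0.218·(-2.08,-2.19) = (-2.7916,-2.4637)
  v5: (1-0.218)·(1.11,-2.53) + 0.218·(3.09,-3.51) = (1.5416,-2.7436)
  v6: (1-0.218)·(3.56,-0.39) + 0.218·(4.29,0.31) = (3.7191,-0.2374)
Shoelace sum Σ(x_i·y_{i+1} − x_{i+1}·y_i):
  i=1: 3.3145·3.4546 − -1.0525·3.2016 = +14.8200 (running +14.8200)
  i=2: -1.0525·0.2470 − -2.6615·3.4546 = +8.9344 (running +23.7543)
  i=3: -2.6615·-2.4637 − -2.7916·0.2470 = +7.2465 (running +31.0008)
  i=4: -2.7916·-2.7436 − 1.5416·-2.4637 = +11.4573 (running +42.4581)
  i=5: 1.5416·-0.2374 − 3.7191·-2.7436 = +9.8380 (running +52.2961)
  i=6: 3.7191·3.2016 − 3.3145·-0.2374 = +12.6939 (running +64.9901)
Area = |Σ|/2 = |64.9901|/2 = 32.4950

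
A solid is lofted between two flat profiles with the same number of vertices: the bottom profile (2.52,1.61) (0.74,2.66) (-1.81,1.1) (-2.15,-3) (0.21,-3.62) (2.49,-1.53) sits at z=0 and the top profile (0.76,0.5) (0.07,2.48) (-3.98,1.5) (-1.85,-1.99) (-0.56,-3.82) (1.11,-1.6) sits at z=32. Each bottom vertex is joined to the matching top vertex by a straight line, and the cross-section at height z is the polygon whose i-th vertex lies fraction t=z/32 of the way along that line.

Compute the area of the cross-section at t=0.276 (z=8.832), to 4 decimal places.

Area at t=0.276: 20.9254

Cross-section at t=0.276: each vertex is (1-t)·p0[i] + t·p1[i].
  v1: (1-0.276)·(2.52,1.61) + 0.276·(0.76,0.5) = (2.0342,1.3036)
  v2: (1-0.276)·(0.74,2.66) + 0.276·(0.07,2.48) = (0.5551,2.6103)
  v3: (1-0.276)·(-1.81,1.1) + 0.276·(-3.98,1.5) = (-2.4089,1.2104)
  v4: (1-0.276)·(-2.15,-3) + 0.276·(-1.85,-1.99) = (-2.0672,-2.7212)
  v5: (1-0.276)·(0.21,-3.62) + 0.276·(-0.56,-3.82) = (-0.0025,-3.6752)
  v6: (1-0.276)·(2.49,-1.53) + 0.276·(1.11,-1.6) = (2.1091,-1.5493)
Shoelace sum Σ(x_i·y_{i+1} − x_{i+1}·y_i):
  i=1: 2.0342·2.6103 − 0.5551·1.3036 = +4.5864 (running +4.5864)
  i=2: 0.5551·1.2104 − -2.4089·2.6103 = +6.9599 (running +11.5463)
  i=3: -2.4089·-2.7212 − -2.0672·1.2104 = +9.0574 (running +20.6037)
  i=4: -2.0672·-3.6752 − -0.0025·-2.7212 = +7.5905 (running +28.1942)
  i=5: -0.0025·-1.5493 − 2.1091·-3.6752 = +7.7553 (running +35.9496)
  i=6: 2.1091·1.3036 − 2.0342·-1.5493 = +5.9012 (running +41.8508)
Area = |Σ|/2 = |41.8508|/2 = 20.9254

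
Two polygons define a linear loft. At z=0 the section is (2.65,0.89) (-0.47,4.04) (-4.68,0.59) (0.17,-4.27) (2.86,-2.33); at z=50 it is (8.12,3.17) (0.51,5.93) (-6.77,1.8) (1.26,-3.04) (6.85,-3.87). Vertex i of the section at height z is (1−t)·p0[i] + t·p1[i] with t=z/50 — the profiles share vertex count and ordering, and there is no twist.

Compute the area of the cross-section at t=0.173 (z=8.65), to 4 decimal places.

Area at t=0.173: 42.7030

Cross-section at t=0.173: each vertex is (1-t)·p0[i] + t·p1[i].
  v1: (1-0.173)·(2.65,0.89) + 0.173·(8.12,3.17) = (3.5963,1.2844)
  v2: (1-0.173)·(-0.47,4.04) + 0.173·(0.51,5.93) = (-0.3005,4.3670)
  v3: (1-0.173)·(-4.68,0.59) + 0.173·(-6.77,1.8) = (-5.0416,0.7993)
  v4: (1-0.173)·(0.17,-4.27) + 0.173·(1.26,-3.04) = (0.3586,-4.0572)
  v5: (1-0.173)·(2.86,-2.33) + 0.173·(6.85,-3.87) = (3.5503,-2.5964)
Shoelace sum Σ(x_i·y_{i+1} − x_{i+1}·y_i):
  i=1: 3.5963·4.3670 − -0.3005·1.2844 = +16.0909 (running +16.0909)
  i=2: -0.3005·0.7993 − -5.0416·4.3670 = +21.7762 (running +37.8671)
  i=3: -5.0416·-4.0572 − 0.3586·0.7993 = +20.1681 (running +58.0352)
  i=4: 0.3586·-2.5964 − 3.5503·-4.0572 = +13.4732 (running +71.5084)
  i=5: 3.5503·1.2844 − 3.5963·-2.5964 = +13.8976 (running +85.4060)
Area = |Σ|/2 = |85.4060|/2 = 42.7030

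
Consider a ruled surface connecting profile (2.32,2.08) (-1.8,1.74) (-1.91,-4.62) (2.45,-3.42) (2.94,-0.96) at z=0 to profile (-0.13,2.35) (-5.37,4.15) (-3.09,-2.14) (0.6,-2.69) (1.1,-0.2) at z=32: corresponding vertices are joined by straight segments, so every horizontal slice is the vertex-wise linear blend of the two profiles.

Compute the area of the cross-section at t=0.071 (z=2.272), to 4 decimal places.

Area at t=0.071: 26.7852

Cross-section at t=0.071: each vertex is (1-t)·p0[i] + t·p1[i].
  v1: (1-0.071)·(2.32,2.08) + 0.071·(-0.13,2.35) = (2.1460,2.0992)
  v2: (1-0.071)·(-1.8,1.74) + 0.071·(-5.37,4.15) = (-2.0535,1.9111)
  v3: (1-0.071)·(-1.91,-4.62) + 0.071·(-3.09,-2.14) = (-1.9938,-4.4439)
  v4: (1-0.071)·(2.45,-3.42) + 0.071·(0.6,-2.69) = (2.3187,-3.3682)
  v5: (1-0.071)·(2.94,-0.96) + 0.071·(1.1,-0.2) = (2.8094,-0.9060)
Shoelace sum Σ(x_i·y_{i+1} − x_{i+1}·y_i):
  i=1: 2.1460·1.9111 − -2.0535·2.0992 = +8.4119 (running +8.4119)
  i=2: -2.0535·-4.4439 − -1.9938·1.9111 = +12.9358 (running +21.3477)
  i=3: -1.9938·-3.3682 − 2.3187·-4.4439 = +17.0193 (running +38.3670)
  i=4: 2.3187·-0.9060 − 2.8094·-3.3682 = +7.3616 (running +45.7286)
  i=5: 2.8094·2.0992 − 2.1460·-0.9060 = +7.8417 (running +53.5703)
Area = |Σ|/2 = |53.5703|/2 = 26.7852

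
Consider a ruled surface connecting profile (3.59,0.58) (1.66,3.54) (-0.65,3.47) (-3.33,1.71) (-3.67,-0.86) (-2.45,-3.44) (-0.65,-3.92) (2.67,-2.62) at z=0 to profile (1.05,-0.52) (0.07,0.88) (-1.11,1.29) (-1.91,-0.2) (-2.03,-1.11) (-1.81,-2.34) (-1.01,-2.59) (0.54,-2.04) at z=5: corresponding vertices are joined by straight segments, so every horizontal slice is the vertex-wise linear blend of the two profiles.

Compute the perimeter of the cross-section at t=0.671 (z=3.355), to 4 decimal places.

Perimeter at t=0.671: 14.8563

Cross-section at t=0.671: each vertex is (1-t)·p0[i] + t·p1[i].
  v1: (1-0.671)·(3.59,0.58) + 0.671·(1.05,-0.52) = (1.8857,-0.1581)
  v2: (1-0.671)·(1.66,3.54) + 0.671·(0.07,0.88) = (0.5931,1.7551)
  v3: (1-0.671)·(-0.65,3.47) + 0.671·(-1.11,1.29) = (-0.9587,2.0072)
  v4: (1-0.671)·(-3.33,1.71) + 0.671·(-1.91,-0.2) = (-2.3772,0.4284)
  v5: (1-0.671)·(-3.67,-0.86) + 0.671·(-2.03,-1.11) = (-2.5696,-1.0278)
  v6: (1-0.671)·(-2.45,-3.44) + 0.671·(-1.81,-2.34) = (-2.0206,-2.7019)
  v7: (1-0.671)·(-0.65,-3.92) + 0.671·(-1.01,-2.59) = (-0.8916,-3.0276)
  v8: (1-0.671)·(2.67,-2.62) + 0.671·(0.54,-2.04) = (1.2408,-2.2308)
Perimeter = Σ |v_{i+1} − v_i|:
  edge 1→2: √(-1.2926² + 1.9132²) = 2.3089 (running 2.3089)
  edge 2→3: √(-1.5518² + 0.2521²) = 1.5721 (running 3.8810)
  edge 3→4: √(-1.4185² + -1.5788²) = 2.1225 (running 6.0035)
  edge 4→5: √(-0.1924² + -1.4561²) = 1.4688 (running 7.4723)
  edge 5→6: √(0.5490² + -1.6742²) = 1.7619 (running 9.2342)
  edge 6→7: √(1.1290² + -0.3257²) = 1.1750 (running 10.4092)
  edge 7→8: √(2.1323² + 0.7967²) = 2.2763 (running 12.6855)
  edge 8→1: √(0.6449² + 2.0727²) = 2.1707 (running 14.8563)
Perimeter = 14.8563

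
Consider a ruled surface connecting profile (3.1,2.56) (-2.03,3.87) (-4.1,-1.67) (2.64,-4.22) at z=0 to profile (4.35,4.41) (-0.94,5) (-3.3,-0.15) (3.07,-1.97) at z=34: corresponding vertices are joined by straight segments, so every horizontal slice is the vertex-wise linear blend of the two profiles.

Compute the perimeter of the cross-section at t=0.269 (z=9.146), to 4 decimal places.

Cross-section at t=0.269: each vertex is (1-t)·p0[i] + t·p1[i].
  v1: (1-0.269)·(3.1,2.56) + 0.269·(4.35,4.41) = (3.4363,3.0576)
  v2: (1-0.269)·(-2.03,3.87) + 0.269·(-0.94,5) = (-1.7368,4.1740)
  v3: (1-0.269)·(-4.1,-1.67) + 0.269·(-3.3,-0.15) = (-3.8848,-1.2611)
  v4: (1-0.269)·(2.64,-4.22) + 0.269·(3.07,-1.97) = (2.7557,-3.6147)
Perimeter = Σ |v_{i+1} − v_i|:
  edge 1→2: √(-5.1730² + 1.1163²) = 5.2921 (running 5.2921)
  edge 2→3: √(-2.1480² + -5.4351²) = 5.8442 (running 11.1363)
  edge 3→4: √(6.6405² + -2.3536²) = 7.0452 (running 18.1815)
  edge 4→1: √(0.6806² + 6.6724²) = 6.7070 (running 24.8885)
Perimeter = 24.8885

Perimeter at t=0.269: 24.8885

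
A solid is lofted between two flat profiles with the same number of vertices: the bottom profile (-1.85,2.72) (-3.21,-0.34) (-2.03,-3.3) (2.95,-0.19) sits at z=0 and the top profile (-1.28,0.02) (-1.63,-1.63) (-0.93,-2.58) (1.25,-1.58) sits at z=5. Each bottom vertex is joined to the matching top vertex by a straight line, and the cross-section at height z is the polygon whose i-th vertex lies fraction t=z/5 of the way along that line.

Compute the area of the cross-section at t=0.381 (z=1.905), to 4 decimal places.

Area at t=0.381: 11.5822

Cross-section at t=0.381: each vertex is (1-t)·p0[i] + t·p1[i].
  v1: (1-0.381)·(-1.85,2.72) + 0.381·(-1.28,0.02) = (-1.6328,1.6913)
  v2: (1-0.381)·(-3.21,-0.34) + 0.381·(-1.63,-1.63) = (-2.6080,-0.8315)
  v3: (1-0.381)·(-2.03,-3.3) + 0.381·(-0.93,-2.58) = (-1.6109,-3.0257)
  v4: (1-0.381)·(2.95,-0.19) + 0.381·(1.25,-1.58) = (2.3023,-0.7196)
Shoelace sum Σ(x_i·y_{i+1} − x_{i+1}·y_i):
  i=1: -1.6328·-0.8315 − -2.6080·1.6913 = +5.7686 (running +5.7686)
  i=2: -2.6080·-3.0257 − -1.6109·-0.8315 = +6.5516 (running +12.3202)
  i=3: -1.6109·-0.7196 − 2.3023·-3.0257 = +8.1252 (running +20.4454)
  i=4: 2.3023·1.6913 − -1.6328·-0.7196 = +2.7189 (running +23.1643)
Area = |Σ|/2 = |23.1643|/2 = 11.5822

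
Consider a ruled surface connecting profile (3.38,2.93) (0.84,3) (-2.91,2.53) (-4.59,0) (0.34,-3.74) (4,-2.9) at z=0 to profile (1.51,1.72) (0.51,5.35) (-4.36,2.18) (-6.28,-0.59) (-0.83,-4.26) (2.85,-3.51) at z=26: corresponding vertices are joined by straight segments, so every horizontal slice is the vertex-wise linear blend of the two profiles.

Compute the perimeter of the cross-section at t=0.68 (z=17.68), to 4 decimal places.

Cross-section at t=0.68: each vertex is (1-t)·p0[i] + t·p1[i].
  v1: (1-0.68)·(3.38,2.93) + 0.68·(1.51,1.72) = (2.1084,2.1072)
  v2: (1-0.68)·(0.84,3) + 0.68·(0.51,5.35) = (0.6156,4.5980)
  v3: (1-0.68)·(-2.91,2.53) + 0.68·(-4.36,2.18) = (-3.8960,2.2920)
  v4: (1-0.68)·(-4.59,0) + 0.68·(-6.28,-0.59) = (-5.7392,-0.4012)
  v5: (1-0.68)·(0.34,-3.74) + 0.68·(-0.83,-4.26) = (-0.4556,-4.0936)
  v6: (1-0.68)·(4,-2.9) + 0.68·(2.85,-3.51) = (3.2180,-3.3148)
Perimeter = Σ |v_{i+1} − v_i|:
  edge 1→2: √(-1.4928² + 2.4908²) = 2.9039 (running 2.9039)
  edge 2→3: √(-4.5116² + -2.3060²) = 5.0668 (running 7.9707)
  edge 3→4: √(-1.8432² + -2.6932²) = 3.2635 (running 11.2342)
  edge 4→5: √(5.2836² + -3.6924²) = 6.4459 (running 17.6801)
  edge 5→6: √(3.6736² + 0.7788²) = 3.7552 (running 21.4354)
  edge 6→1: √(-1.1096² + 5.4220²) = 5.5344 (running 26.9698)
Perimeter = 26.9698

Perimeter at t=0.68: 26.9698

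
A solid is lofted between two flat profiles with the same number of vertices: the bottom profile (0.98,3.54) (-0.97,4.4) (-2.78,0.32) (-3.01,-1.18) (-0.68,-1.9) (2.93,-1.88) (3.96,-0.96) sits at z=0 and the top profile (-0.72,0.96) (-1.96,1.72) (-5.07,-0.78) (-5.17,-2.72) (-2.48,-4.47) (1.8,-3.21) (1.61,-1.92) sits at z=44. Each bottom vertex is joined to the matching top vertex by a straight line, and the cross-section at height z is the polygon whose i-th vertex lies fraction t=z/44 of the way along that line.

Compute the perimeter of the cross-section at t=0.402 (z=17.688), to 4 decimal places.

Cross-section at t=0.402: each vertex is (1-t)·p0[i] + t·p1[i].
  v1: (1-0.402)·(0.98,3.54) + 0.402·(-0.72,0.96) = (0.2966,2.5028)
  v2: (1-0.402)·(-0.97,4.4) + 0.402·(-1.96,1.72) = (-1.3680,3.3226)
  v3: (1-0.402)·(-2.78,0.32) + 0.402·(-5.07,-0.78) = (-3.7006,-0.1222)
  v4: (1-0.402)·(-3.01,-1.18) + 0.402·(-5.17,-2.72) = (-3.8783,-1.7991)
  v5: (1-0.402)·(-0.68,-1.9) + 0.402·(-2.48,-4.47) = (-1.4036,-2.9331)
  v6: (1-0.402)·(2.93,-1.88) + 0.402·(1.8,-3.21) = (2.4757,-2.4147)
  v7: (1-0.402)·(3.96,-0.96) + 0.402·(1.61,-1.92) = (3.0153,-1.3459)
Perimeter = Σ |v_{i+1} − v_i|:
  edge 1→2: √(-1.6646² + 0.8198²) = 1.8555 (running 1.8555)
  edge 2→3: √(-2.3326² + -3.4448²) = 4.1603 (running 6.0158)
  edge 3→4: √(-0.1777² + -1.6769²) = 1.6863 (running 7.7021)
  edge 4→5: √(2.4747² + -1.1341²) = 2.7222 (running 10.4243)
  edge 5→6: √(3.8793² + 0.5185²) = 3.9138 (running 14.3381)
  edge 6→7: √(0.5396² + 1.0687²) = 1.1972 (running 15.5353)
  edge 7→1: √(-2.7187² + 3.8488²) = 4.7121 (running 20.2474)
Perimeter = 20.2474

Perimeter at t=0.402: 20.2474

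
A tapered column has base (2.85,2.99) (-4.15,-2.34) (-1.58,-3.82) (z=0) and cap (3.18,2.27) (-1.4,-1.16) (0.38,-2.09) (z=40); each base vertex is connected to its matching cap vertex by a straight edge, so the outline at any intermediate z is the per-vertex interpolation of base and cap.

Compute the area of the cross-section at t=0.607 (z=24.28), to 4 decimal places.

Cross-section at t=0.607: each vertex is (1-t)·p0[i] + t·p1[i].
  v1: (1-0.607)·(2.85,2.99) + 0.607·(3.18,2.27) = (3.0503,2.5530)
  v2: (1-0.607)·(-4.15,-2.34) + 0.607·(-1.4,-1.16) = (-2.4808,-1.6237)
  v3: (1-0.607)·(-1.58,-3.82) + 0.607·(0.38,-2.09) = (-0.3903,-2.7699)
Shoelace sum Σ(x_i·y_{i+1} − x_{i+1}·y_i):
  i=1: 3.0503·-1.6237 − -2.4808·2.5530 = +1.3803 (running +1.3803)
  i=2: -2.4808·-2.7699 − -0.3903·-1.6237 = +6.2377 (running +7.6180)
  i=3: -0.3903·2.5530 − 3.0503·-2.7699 = +7.4527 (running +15.0707)
Area = |Σ|/2 = |15.0707|/2 = 7.5353

Area at t=0.607: 7.5353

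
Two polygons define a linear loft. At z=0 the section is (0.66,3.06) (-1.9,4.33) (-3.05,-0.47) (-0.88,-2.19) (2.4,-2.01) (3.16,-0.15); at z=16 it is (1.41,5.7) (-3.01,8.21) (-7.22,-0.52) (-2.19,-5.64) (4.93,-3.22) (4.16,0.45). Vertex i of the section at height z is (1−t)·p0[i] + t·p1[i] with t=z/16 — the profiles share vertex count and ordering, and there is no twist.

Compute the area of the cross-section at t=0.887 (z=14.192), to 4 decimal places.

Cross-section at t=0.887: each vertex is (1-t)·p0[i] + t·p1[i].
  v1: (1-0.887)·(0.66,3.06) + 0.887·(1.41,5.7) = (1.3253,5.4017)
  v2: (1-0.887)·(-1.9,4.33) + 0.887·(-3.01,8.21) = (-2.8846,7.7716)
  v3: (1-0.887)·(-3.05,-0.47) + 0.887·(-7.22,-0.52) = (-6.7488,-0.5144)
  v4: (1-0.887)·(-0.88,-2.19) + 0.887·(-2.19,-5.64) = (-2.0420,-5.2501)
  v5: (1-0.887)·(2.4,-2.01) + 0.887·(4.93,-3.22) = (4.6441,-3.0833)
  v6: (1-0.887)·(3.16,-0.15) + 0.887·(4.16,0.45) = (4.0470,0.3822)
Shoelace sum Σ(x_i·y_{i+1} − x_{i+1}·y_i):
  i=1: 1.3253·7.7716 − -2.8846·5.4017 = +25.8808 (running +25.8808)
  i=2: -2.8846·-0.5144 − -6.7488·7.7716 = +53.9323 (running +79.8131)
  i=3: -6.7488·-5.2501 − -2.0420·-0.5144 = +34.3819 (running +114.1950)
  i=4: -2.0420·-3.0833 − 4.6441·-5.2501 = +30.6782 (running +144.8732)
  i=5: 4.6441·0.3822 − 4.0470·-3.0833 = +14.2530 (running +159.1262)
  i=6: 4.0470·5.4017 − 1.3253·0.3822 = +21.3541 (running +180.4802)
Area = |Σ|/2 = |180.4802|/2 = 90.2401

Area at t=0.887: 90.2401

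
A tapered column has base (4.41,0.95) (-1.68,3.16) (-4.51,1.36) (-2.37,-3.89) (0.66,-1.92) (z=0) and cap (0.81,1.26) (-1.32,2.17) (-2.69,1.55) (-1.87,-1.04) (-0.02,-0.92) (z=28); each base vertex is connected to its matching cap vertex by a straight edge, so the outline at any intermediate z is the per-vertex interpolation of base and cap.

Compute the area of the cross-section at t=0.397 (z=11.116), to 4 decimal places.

Area at t=0.397: 20.5385

Cross-section at t=0.397: each vertex is (1-t)·p0[i] + t·p1[i].
  v1: (1-0.397)·(4.41,0.95) + 0.397·(0.81,1.26) = (2.9808,1.0731)
  v2: (1-0.397)·(-1.68,3.16) + 0.397·(-1.32,2.17) = (-1.5371,2.7670)
  v3: (1-0.397)·(-4.51,1.36) + 0.397·(-2.69,1.55) = (-3.7875,1.4354)
  v4: (1-0.397)·(-2.37,-3.89) + 0.397·(-1.87,-1.04) = (-2.1715,-2.7586)
  v5: (1-0.397)·(0.66,-1.92) + 0.397·(-0.02,-0.92) = (0.3900,-1.5230)
Shoelace sum Σ(x_i·y_{i+1} − x_{i+1}·y_i):
  i=1: 2.9808·2.7670 − -1.5371·1.0731 = +9.8972 (running +9.8972)
  i=2: -1.5371·1.4354 − -3.7875·2.7670 = +8.2734 (running +18.1706)
  i=3: -3.7875·-2.7586 − -2.1715·1.4354 = +13.5649 (running +31.7355)
  i=4: -2.1715·-1.5230 − 0.3900·-2.7586 = +4.3831 (running +36.1187)
  i=5: 0.3900·1.0731 − 2.9808·-1.5230 = +4.9583 (running +41.0770)
Area = |Σ|/2 = |41.0770|/2 = 20.5385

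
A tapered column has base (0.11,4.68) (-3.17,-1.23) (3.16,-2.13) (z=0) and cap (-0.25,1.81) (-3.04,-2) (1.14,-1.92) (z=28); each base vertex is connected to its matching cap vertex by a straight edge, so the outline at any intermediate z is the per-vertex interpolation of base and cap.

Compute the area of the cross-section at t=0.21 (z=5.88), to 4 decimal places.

Area at t=0.21: 17.1775

Cross-section at t=0.21: each vertex is (1-t)·p0[i] + t·p1[i].
  v1: (1-0.21)·(0.11,4.68) + 0.21·(-0.25,1.81) = (0.0344,4.0773)
  v2: (1-0.21)·(-3.17,-1.23) + 0.21·(-3.04,-2) = (-3.1427,-1.3917)
  v3: (1-0.21)·(3.16,-2.13) + 0.21·(1.14,-1.92) = (2.7358,-2.0859)
Shoelace sum Σ(x_i·y_{i+1} − x_{i+1}·y_i):
  i=1: 0.0344·-1.3917 − -3.1427·4.0773 = +12.7659 (running +12.7659)
  i=2: -3.1427·-2.0859 − 2.7358·-1.3917 = +10.3628 (running +23.1286)
  i=3: 2.7358·4.0773 − 0.0344·-2.0859 = +11.2264 (running +34.3551)
Area = |Σ|/2 = |34.3551|/2 = 17.1775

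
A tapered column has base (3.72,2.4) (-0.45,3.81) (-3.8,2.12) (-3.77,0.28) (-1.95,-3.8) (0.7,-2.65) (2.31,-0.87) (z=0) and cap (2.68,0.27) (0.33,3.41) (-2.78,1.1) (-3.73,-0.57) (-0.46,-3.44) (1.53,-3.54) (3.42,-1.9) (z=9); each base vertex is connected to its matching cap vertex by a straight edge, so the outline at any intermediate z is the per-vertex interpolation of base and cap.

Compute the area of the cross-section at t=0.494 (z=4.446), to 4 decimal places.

Cross-section at t=0.494: each vertex is (1-t)·p0[i] + t·p1[i].
  v1: (1-0.494)·(3.72,2.4) + 0.494·(2.68,0.27) = (3.2062,1.3478)
  v2: (1-0.494)·(-0.45,3.81) + 0.494·(0.33,3.41) = (-0.0647,3.6124)
  v3: (1-0.494)·(-3.8,2.12) + 0.494·(-2.78,1.1) = (-3.2961,1.6161)
  v4: (1-0.494)·(-3.77,0.28) + 0.494·(-3.73,-0.57) = (-3.7502,-0.1399)
  v5: (1-0.494)·(-1.95,-3.8) + 0.494·(-0.46,-3.44) = (-1.2139,-3.6222)
  v6: (1-0.494)·(0.7,-2.65) + 0.494·(1.53,-3.54) = (1.1100,-3.0897)
  v7: (1-0.494)·(2.31,-0.87) + 0.494·(3.42,-1.9) = (2.8583,-1.3788)
Shoelace sum Σ(x_i·y_{i+1} − x_{i+1}·y_i):
  i=1: 3.2062·3.6124 − -0.0647·1.3478 = +11.6694 (running +11.6694)
  i=2: -0.0647·1.6161 − -3.2961·3.6124 = +11.8024 (running +23.4718)
  i=3: -3.2961·-0.1399 − -3.7502·1.6161 = +6.5220 (running +29.9937)
  i=4: -3.7502·-3.6222 − -1.2139·-0.1399 = +13.4141 (running +43.4079)
  i=5: -1.2139·-3.0897 − 1.1100·-3.6222 = +7.7713 (running +51.1792)
  i=6: 1.1100·-1.3788 − 2.8583·-3.0897 = +7.3008 (running +58.4800)
  i=7: 2.8583·1.3478 − 3.2062·-1.3788 = +8.2732 (running +66.7532)
Area = |Σ|/2 = |66.7532|/2 = 33.3766

Area at t=0.494: 33.3766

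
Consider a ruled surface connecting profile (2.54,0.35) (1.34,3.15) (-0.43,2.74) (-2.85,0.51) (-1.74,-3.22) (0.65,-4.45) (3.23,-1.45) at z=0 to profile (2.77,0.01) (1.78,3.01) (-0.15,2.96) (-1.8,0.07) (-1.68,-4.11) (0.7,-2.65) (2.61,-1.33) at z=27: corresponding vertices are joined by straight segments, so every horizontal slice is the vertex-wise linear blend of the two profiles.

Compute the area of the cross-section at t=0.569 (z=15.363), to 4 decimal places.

Area at t=0.569: 24.9960

Cross-section at t=0.569: each vertex is (1-t)·p0[i] + t·p1[i].
  v1: (1-0.569)·(2.54,0.35) + 0.569·(2.77,0.01) = (2.6709,0.1565)
  v2: (1-0.569)·(1.34,3.15) + 0.569·(1.78,3.01) = (1.5904,3.0703)
  v3: (1-0.569)·(-0.43,2.74) + 0.569·(-0.15,2.96) = (-0.2707,2.8652)
  v4: (1-0.569)·(-2.85,0.51) + 0.569·(-1.8,0.07) = (-2.2526,0.2596)
  v5: (1-0.569)·(-1.74,-3.22) + 0.569·(-1.68,-4.11) = (-1.7059,-3.7264)
  v6: (1-0.569)·(0.65,-4.45) + 0.569·(0.7,-2.65) = (0.6784,-3.4258)
  v7: (1-0.569)·(3.23,-1.45) + 0.569·(2.61,-1.33) = (2.8772,-1.3817)
Shoelace sum Σ(x_i·y_{i+1} − x_{i+1}·y_i):
  i=1: 2.6709·3.0703 − 1.5904·0.1565 = +7.9515 (running +7.9515)
  i=2: 1.5904·2.8652 − -0.2707·3.0703 = +5.3877 (running +13.3393)
  i=3: -0.2707·0.2596 − -2.2526·2.8652 = +6.3837 (running +19.7230)
  i=4: -2.2526·-3.7264 − -1.7059·0.2596 = +8.8368 (running +28.5598)
  i=5: -1.7059·-3.4258 − 0.6784·-3.7264 = +8.3721 (running +36.9319)
  i=6: 0.6784·-1.3817 − 2.8772·-3.4258 = +8.9194 (running +45.8513)
  i=7: 2.8772·0.1565 − 2.6709·-1.3817 = +4.1408 (running +49.9921)
Area = |Σ|/2 = |49.9921|/2 = 24.9960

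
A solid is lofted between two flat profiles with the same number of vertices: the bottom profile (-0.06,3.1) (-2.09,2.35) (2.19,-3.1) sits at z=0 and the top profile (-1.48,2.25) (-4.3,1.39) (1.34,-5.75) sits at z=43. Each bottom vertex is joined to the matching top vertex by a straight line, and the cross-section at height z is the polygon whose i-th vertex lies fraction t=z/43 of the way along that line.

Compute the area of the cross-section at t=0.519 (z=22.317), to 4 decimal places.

Area at t=0.519: 9.7311

Cross-section at t=0.519: each vertex is (1-t)·p0[i] + t·p1[i].
  v1: (1-0.519)·(-0.06,3.1) + 0.519·(-1.48,2.25) = (-0.7970,2.6589)
  v2: (1-0.519)·(-2.09,2.35) + 0.519·(-4.3,1.39) = (-3.2370,1.8518)
  v3: (1-0.519)·(2.19,-3.1) + 0.519·(1.34,-5.75) = (1.7489,-4.4754)
Shoelace sum Σ(x_i·y_{i+1} − x_{i+1}·y_i):
  i=1: -0.7970·1.8518 − -3.2370·2.6589 = +7.1309 (running +7.1309)
  i=2: -3.2370·-4.4754 − 1.7489·1.8518 = +11.2482 (running +18.3791)
  i=3: 1.7489·2.6589 − -0.7970·-4.4754 = +1.0832 (running +19.4622)
Area = |Σ|/2 = |19.4622|/2 = 9.7311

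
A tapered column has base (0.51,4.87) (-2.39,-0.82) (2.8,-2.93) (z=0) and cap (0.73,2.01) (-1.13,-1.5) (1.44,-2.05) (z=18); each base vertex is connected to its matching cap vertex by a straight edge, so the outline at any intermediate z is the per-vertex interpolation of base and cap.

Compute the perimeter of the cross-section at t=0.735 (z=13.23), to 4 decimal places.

Perimeter at t=0.735: 13.1911

Cross-section at t=0.735: each vertex is (1-t)·p0[i] + t·p1[i].
  v1: (1-0.735)·(0.51,4.87) + 0.735·(0.73,2.01) = (0.6717,2.7679)
  v2: (1-0.735)·(-2.39,-0.82) + 0.735·(-1.13,-1.5) = (-1.4639,-1.3198)
  v3: (1-0.735)·(2.8,-2.93) + 0.735·(1.44,-2.05) = (1.8004,-2.2832)
Perimeter = Σ |v_{i+1} − v_i|:
  edge 1→2: √(-2.1356² + -4.0877²) = 4.6119 (running 4.6119)
  edge 2→3: √(3.2643² + -0.9634²) = 3.4035 (running 8.0154)
  edge 3→1: √(-1.1287² + 5.0511²) = 5.1757 (running 13.1911)
Perimeter = 13.1911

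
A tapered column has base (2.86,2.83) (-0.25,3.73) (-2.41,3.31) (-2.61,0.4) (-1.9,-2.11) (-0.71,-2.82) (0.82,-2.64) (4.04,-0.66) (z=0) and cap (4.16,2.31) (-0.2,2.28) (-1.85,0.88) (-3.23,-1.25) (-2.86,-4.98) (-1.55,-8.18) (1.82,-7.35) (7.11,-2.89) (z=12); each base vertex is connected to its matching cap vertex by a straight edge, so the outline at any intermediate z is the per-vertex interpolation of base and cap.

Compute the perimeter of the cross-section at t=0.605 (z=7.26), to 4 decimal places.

Perimeter at t=0.605: 27.8581

Cross-section at t=0.605: each vertex is (1-t)·p0[i] + t·p1[i].
  v1: (1-0.605)·(2.86,2.83) + 0.605·(4.16,2.31) = (3.6465,2.5154)
  v2: (1-0.605)·(-0.25,3.73) + 0.605·(-0.2,2.28) = (-0.2198,2.8527)
  v3: (1-0.605)·(-2.41,3.31) + 0.605·(-1.85,0.88) = (-2.0712,1.8398)
  v4: (1-0.605)·(-2.61,0.4) + 0.605·(-3.23,-1.25) = (-2.9851,-0.5982)
  v5: (1-0.605)·(-1.9,-2.11) + 0.605·(-2.86,-4.98) = (-2.4808,-3.8464)
  v6: (1-0.605)·(-0.71,-2.82) + 0.605·(-1.55,-8.18) = (-1.2182,-6.0628)
  v7: (1-0.605)·(0.82,-2.64) + 0.605·(1.82,-7.35) = (1.4250,-5.4895)
  v8: (1-0.605)·(4.04,-0.66) + 0.605·(7.11,-2.89) = (5.8973,-2.0091)
Perimeter = Σ |v_{i+1} − v_i|:
  edge 1→2: √(-3.8662² + 0.3373²) = 3.8809 (running 3.8809)
  edge 2→3: √(-1.8515² + -1.0129²) = 2.1104 (running 5.9914)
  edge 3→4: √(-0.9139² + -2.4381²) = 2.6038 (running 8.5951)
  edge 4→5: √(0.5043² + -3.2481²) = 3.2870 (running 11.8821)
  edge 5→6: √(1.2626² + -2.2165²) = 2.5508 (running 14.4330)
  edge 6→7: √(2.6432² + 0.5733²) = 2.7046 (running 17.1376)
  edge 7→8: √(4.4723² + 3.4804²) = 5.6670 (running 22.8046)
  edge 8→1: √(-2.2508² + 4.5245²) = 5.0535 (running 27.8581)
Perimeter = 27.8581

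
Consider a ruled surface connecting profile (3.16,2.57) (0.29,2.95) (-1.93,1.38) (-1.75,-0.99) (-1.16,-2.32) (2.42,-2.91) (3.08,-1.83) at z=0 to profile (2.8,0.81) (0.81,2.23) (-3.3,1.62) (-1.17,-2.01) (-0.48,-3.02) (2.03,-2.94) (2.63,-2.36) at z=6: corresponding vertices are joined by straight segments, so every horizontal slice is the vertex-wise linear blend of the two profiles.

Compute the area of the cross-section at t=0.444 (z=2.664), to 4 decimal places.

Cross-section at t=0.444: each vertex is (1-t)·p0[i] + t·p1[i].
  v1: (1-0.444)·(3.16,2.57) + 0.444·(2.8,0.81) = (3.0002,1.7886)
  v2: (1-0.444)·(0.29,2.95) + 0.444·(0.81,2.23) = (0.5209,2.6303)
  v3: (1-0.444)·(-1.93,1.38) + 0.444·(-3.3,1.62) = (-2.5383,1.4866)
  v4: (1-0.444)·(-1.75,-0.99) + 0.444·(-1.17,-2.01) = (-1.4925,-1.4429)
  v5: (1-0.444)·(-1.16,-2.32) + 0.444·(-0.48,-3.02) = (-0.8581,-2.6308)
  v6: (1-0.444)·(2.42,-2.91) + 0.444·(2.03,-2.94) = (2.2468,-2.9233)
  v7: (1-0.444)·(3.08,-1.83) + 0.444·(2.63,-2.36) = (2.8802,-2.0653)
Shoelace sum Σ(x_i·y_{i+1} − x_{i+1}·y_i):
  i=1: 3.0002·2.6303 − 0.5209·1.7886 = +6.9598 (running +6.9598)
  i=2: 0.5209·1.4866 − -2.5383·2.6303 = +7.4508 (running +14.4106)
  i=3: -2.5383·-1.4429 − -1.4925·1.4866 = +5.8811 (running +20.2917)
  i=4: -1.4925·-2.6308 − -0.8581·-1.4429 = +2.6883 (running +22.9800)
  i=5: -0.8581·-2.9233 − 2.2468·-2.6308 = +8.4194 (running +31.3994)
  i=6: 2.2468·-2.0653 − 2.8802·-2.9233 = +3.7793 (running +35.1787)
  i=7: 2.8802·1.7886 − 3.0002·-2.0653 = +11.3477 (running +46.5264)
Area = |Σ|/2 = |46.5264|/2 = 23.2632

Area at t=0.444: 23.2632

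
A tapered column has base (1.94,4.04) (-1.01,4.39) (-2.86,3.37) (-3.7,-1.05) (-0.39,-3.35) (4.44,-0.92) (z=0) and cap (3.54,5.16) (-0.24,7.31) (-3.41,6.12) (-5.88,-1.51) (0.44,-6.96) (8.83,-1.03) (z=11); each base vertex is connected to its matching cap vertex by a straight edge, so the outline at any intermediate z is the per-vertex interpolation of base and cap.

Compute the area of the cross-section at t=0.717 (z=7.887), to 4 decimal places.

Area at t=0.717: 94.8568

Cross-section at t=0.717: each vertex is (1-t)·p0[i] + t·p1[i].
  v1: (1-0.717)·(1.94,4.04) + 0.717·(3.54,5.16) = (3.0872,4.8430)
  v2: (1-0.717)·(-1.01,4.39) + 0.717·(-0.24,7.31) = (-0.4579,6.4836)
  v3: (1-0.717)·(-2.86,3.37) + 0.717·(-3.41,6.12) = (-3.2544,5.3418)
  v4: (1-0.717)·(-3.7,-1.05) + 0.717·(-5.88,-1.51) = (-5.2631,-1.3798)
  v5: (1-0.717)·(-0.39,-3.35) + 0.717·(0.44,-6.96) = (0.2051,-5.9384)
  v6: (1-0.717)·(4.44,-0.92) + 0.717·(8.83,-1.03) = (7.5876,-0.9989)
Shoelace sum Σ(x_i·y_{i+1} − x_{i+1}·y_i):
  i=1: 3.0872·6.4836 − -0.4579·4.8430 = +22.2340 (running +22.2340)
  i=2: -0.4579·5.3418 − -3.2544·6.4836 = +18.6540 (running +40.8880)
  i=3: -3.2544·-1.3798 − -5.2631·5.3418 = +32.6044 (running +73.4923)
  i=4: -5.2631·-5.9384 − 0.2051·-1.3798 = +31.5370 (running +105.0293)
  i=5: 0.2051·-0.9989 − 7.5876·-5.9384 = +44.8533 (running +149.8826)
  i=6: 7.5876·4.8430 − 3.0872·-0.9989 = +39.8309 (running +189.7135)
Area = |Σ|/2 = |189.7135|/2 = 94.8568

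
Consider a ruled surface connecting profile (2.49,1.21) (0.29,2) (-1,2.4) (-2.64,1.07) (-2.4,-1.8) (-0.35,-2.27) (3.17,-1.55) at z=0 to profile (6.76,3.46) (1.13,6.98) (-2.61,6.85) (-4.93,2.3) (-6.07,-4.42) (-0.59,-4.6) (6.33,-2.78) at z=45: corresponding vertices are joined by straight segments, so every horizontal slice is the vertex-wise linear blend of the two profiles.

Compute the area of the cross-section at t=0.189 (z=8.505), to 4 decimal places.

Cross-section at t=0.189: each vertex is (1-t)·p0[i] + t·p1[i].
  v1: (1-0.189)·(2.49,1.21) + 0.189·(6.76,3.46) = (3.2970,1.6352)
  v2: (1-0.189)·(0.29,2) + 0.189·(1.13,6.98) = (0.4488,2.9412)
  v3: (1-0.189)·(-1,2.4) + 0.189·(-2.61,6.85) = (-1.3043,3.2410)
  v4: (1-0.189)·(-2.64,1.07) + 0.189·(-4.93,2.3) = (-3.0728,1.3025)
  v5: (1-0.189)·(-2.4,-1.8) + 0.189·(-6.07,-4.42) = (-3.0936,-2.2952)
  v6: (1-0.189)·(-0.35,-2.27) + 0.189·(-0.59,-4.6) = (-0.3954,-2.7104)
  v7: (1-0.189)·(3.17,-1.55) + 0.189·(6.33,-2.78) = (3.7672,-1.7825)
Shoelace sum Σ(x_i·y_{i+1} − x_{i+1}·y_i):
  i=1: 3.2970·2.9412 − 0.4488·1.6352 = +8.9635 (running +8.9635)
  i=2: 0.4488·3.2410 − -1.3043·2.9412 = +5.2907 (running +14.2541)
  i=3: -1.3043·1.3025 − -3.0728·3.2410 = +8.2603 (running +22.5144)
  i=4: -3.0728·-2.2952 − -3.0936·1.3025 = +11.0820 (running +33.5965)
  i=5: -3.0936·-2.7104 − -0.3954·-2.2952 = +7.4775 (running +41.0739)
  i=6: -0.3954·-1.7825 − 3.7672·-2.7104 = +10.9153 (running +51.9892)
  i=7: 3.7672·1.6352 − 3.2970·-1.7825 = +12.0372 (running +64.0265)
Area = |Σ|/2 = |64.0265|/2 = 32.0132

Area at t=0.189: 32.0132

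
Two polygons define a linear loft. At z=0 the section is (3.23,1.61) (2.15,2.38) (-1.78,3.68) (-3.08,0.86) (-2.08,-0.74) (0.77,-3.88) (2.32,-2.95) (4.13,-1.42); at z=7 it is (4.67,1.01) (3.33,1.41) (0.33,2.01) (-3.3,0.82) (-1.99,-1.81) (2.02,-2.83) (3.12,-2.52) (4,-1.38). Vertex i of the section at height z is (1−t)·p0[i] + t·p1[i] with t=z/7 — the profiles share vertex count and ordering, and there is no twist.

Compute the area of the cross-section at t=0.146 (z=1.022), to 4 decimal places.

Area at t=0.146: 31.9326

Cross-section at t=0.146: each vertex is (1-t)·p0[i] + t·p1[i].
  v1: (1-0.146)·(3.23,1.61) + 0.146·(4.67,1.01) = (3.4402,1.5224)
  v2: (1-0.146)·(2.15,2.38) + 0.146·(3.33,1.41) = (2.3223,2.2384)
  v3: (1-0.146)·(-1.78,3.68) + 0.146·(0.33,2.01) = (-1.4719,3.4362)
  v4: (1-0.146)·(-3.08,0.86) + 0.146·(-3.3,0.82) = (-3.1121,0.8542)
  v5: (1-0.146)·(-2.08,-0.74) + 0.146·(-1.99,-1.81) = (-2.0669,-0.8962)
  v6: (1-0.146)·(0.77,-3.88) + 0.146·(2.02,-2.83) = (0.9525,-3.7267)
  v7: (1-0.146)·(2.32,-2.95) + 0.146·(3.12,-2.52) = (2.4368,-2.8872)
  v8: (1-0.146)·(4.13,-1.42) + 0.146·(4,-1.38) = (4.1110,-1.4142)
Shoelace sum Σ(x_i·y_{i+1} − x_{i+1}·y_i):
  i=1: 3.4402·2.2384 − 2.3223·1.5224 = +4.1651 (running +4.1651)
  i=2: 2.3223·3.4362 − -1.4719·2.2384 = +11.2745 (running +15.4397)
  i=3: -1.4719·0.8542 − -3.1121·3.4362 = +9.4365 (running +24.8762)
  i=4: -3.1121·-0.8962 − -2.0669·0.8542 = +4.5546 (running +29.4308)
  i=5: -2.0669·-3.7267 − 0.9525·-0.8962 = +8.5562 (running +37.9870)
  i=6: 0.9525·-2.8872 − 2.4368·-3.7267 = +6.3311 (running +44.3181)
  i=7: 2.4368·-1.4142 − 4.1110·-2.8872 = +8.4234 (running +52.7415)
  i=8: 4.1110·1.5224 − 3.4402·-1.4142 = +11.1237 (running +63.8652)
Area = |Σ|/2 = |63.8652|/2 = 31.9326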